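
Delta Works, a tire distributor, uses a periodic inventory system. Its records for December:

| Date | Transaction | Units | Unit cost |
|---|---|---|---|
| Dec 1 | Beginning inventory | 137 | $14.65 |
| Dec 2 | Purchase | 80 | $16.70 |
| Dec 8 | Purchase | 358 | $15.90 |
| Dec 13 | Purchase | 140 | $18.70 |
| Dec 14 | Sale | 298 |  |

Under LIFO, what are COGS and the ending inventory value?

COGS = $5,130.20; ending inventory = $6,523.05

Dec 14, 298 sold [LIFO — newest first]: 140 @ $18.70 + 158 @ $15.90 = $5,130.20
Ending inventory: 137 @ $14.65 + 80 @ $16.70 + 200 @ $15.90 = $6,523.05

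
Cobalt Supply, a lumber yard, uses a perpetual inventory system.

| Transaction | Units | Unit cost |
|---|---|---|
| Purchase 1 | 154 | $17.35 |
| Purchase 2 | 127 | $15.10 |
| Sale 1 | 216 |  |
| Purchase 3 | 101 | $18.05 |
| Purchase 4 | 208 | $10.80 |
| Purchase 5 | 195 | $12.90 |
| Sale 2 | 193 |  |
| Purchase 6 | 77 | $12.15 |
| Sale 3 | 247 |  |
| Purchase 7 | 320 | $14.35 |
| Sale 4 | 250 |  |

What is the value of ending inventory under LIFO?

Sale 1 (216) [LIFO — newest first]: 127 @ $15.10 + 89 @ $17.35 = $3,461.85
Sale 2 (193) [LIFO — newest first]: 193 @ $12.90 = $2,489.70
Sale 3 (247) [LIFO — newest first]: 77 @ $12.15 + 2 @ $12.90 + 168 @ $10.80 = $2,775.75
Sale 4 (250) [LIFO — newest first]: 250 @ $14.35 = $3,587.50
Total COGS = $3,461.85 + $2,489.70 + $2,775.75 + $3,587.50 = $12,314.80
Ending inventory: 65 @ $17.35 + 101 @ $18.05 + 40 @ $10.80 + 70 @ $14.35 = $4,387.30

Ending inventory = $4,387.30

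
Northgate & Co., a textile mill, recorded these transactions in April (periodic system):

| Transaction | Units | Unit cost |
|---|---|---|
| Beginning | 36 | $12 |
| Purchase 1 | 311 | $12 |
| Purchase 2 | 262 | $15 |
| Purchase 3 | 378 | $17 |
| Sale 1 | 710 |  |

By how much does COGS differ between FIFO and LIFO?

$1,385

FIFO COGS: 36 @ $12 + 311 @ $12 + 262 @ $15 + 101 @ $17 = $9,811
LIFO COGS: 378 @ $17 + 262 @ $15 + 70 @ $12 = $11,196
Difference = |$9,811 − $11,196| = $1,385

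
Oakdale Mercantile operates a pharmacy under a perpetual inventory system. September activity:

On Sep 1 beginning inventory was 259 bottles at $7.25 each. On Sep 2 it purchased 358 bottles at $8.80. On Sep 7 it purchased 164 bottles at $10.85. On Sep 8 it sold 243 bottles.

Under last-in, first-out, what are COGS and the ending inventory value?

COGS = $2,474.60; ending inventory = $4,332.95

Sep 8, 243 sold [LIFO — newest first]: 164 @ $10.85 + 79 @ $8.80 = $2,474.60
Ending inventory: 259 @ $7.25 + 279 @ $8.80 = $4,332.95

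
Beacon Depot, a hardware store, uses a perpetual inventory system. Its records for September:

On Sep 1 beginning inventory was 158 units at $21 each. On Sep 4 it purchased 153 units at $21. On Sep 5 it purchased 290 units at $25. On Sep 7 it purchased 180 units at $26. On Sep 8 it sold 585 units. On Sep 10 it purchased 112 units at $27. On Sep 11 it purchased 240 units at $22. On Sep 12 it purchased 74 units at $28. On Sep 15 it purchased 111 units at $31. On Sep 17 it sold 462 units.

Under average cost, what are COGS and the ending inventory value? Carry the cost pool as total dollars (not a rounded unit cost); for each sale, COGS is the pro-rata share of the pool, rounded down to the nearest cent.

After Sep 1: 158 on hand, pool $3,318.00 (≈ $21.0000 each)
After Sep 4: 311 on hand, pool $6,531.00 (≈ $21.0000 each)
After Sep 5: 601 on hand, pool $13,781.00 (≈ $22.9301 each)
After Sep 7: 781 on hand, pool $18,461.00 (≈ $23.6376 each)
Sep 8, sell 585: 585/781 × $18,461.00 → $13,828.02
After Sep 10: 308 on hand, pool $7,656.98 (≈ $24.8603 each)
After Sep 11: 548 on hand, pool $12,936.98 (≈ $23.6076 each)
After Sep 12: 622 on hand, pool $15,008.98 (≈ $24.1302 each)
After Sep 15: 733 on hand, pool $18,449.98 (≈ $25.1705 each)
Sep 17, sell 462: 462/733 × $18,449.98 → $11,628.77
Total COGS = $13,828.02 + $11,628.77 = $25,456.79
Ending inventory (cost pool remaining) = $6,821.21

COGS = $25,456.79; ending inventory = $6,821.21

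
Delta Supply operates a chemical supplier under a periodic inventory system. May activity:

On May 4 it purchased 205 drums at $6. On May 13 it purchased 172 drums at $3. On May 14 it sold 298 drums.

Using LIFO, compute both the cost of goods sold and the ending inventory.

May 14, 298 sold [LIFO — newest first]: 172 @ $3 + 126 @ $6 = $1,272
Ending inventory: 79 @ $6 = $474
Check: goods available $1,746 = COGS $1,272 + ending $474

COGS = $1,272; ending inventory = $474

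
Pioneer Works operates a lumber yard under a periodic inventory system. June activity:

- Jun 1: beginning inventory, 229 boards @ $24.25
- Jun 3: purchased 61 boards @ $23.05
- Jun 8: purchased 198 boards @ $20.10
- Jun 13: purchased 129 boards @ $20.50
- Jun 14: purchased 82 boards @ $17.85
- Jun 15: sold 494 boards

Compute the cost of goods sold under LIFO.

Jun 15, 494 sold [LIFO — newest first]: 82 @ $17.85 + 129 @ $20.50 + 198 @ $20.10 + 61 @ $23.05 + 24 @ $24.25 = $10,076.05
Ending inventory: 205 @ $24.25 = $4,971.25
Check: goods available $15,047.30 = COGS $10,076.05 + ending $4,971.25

COGS = $10,076.05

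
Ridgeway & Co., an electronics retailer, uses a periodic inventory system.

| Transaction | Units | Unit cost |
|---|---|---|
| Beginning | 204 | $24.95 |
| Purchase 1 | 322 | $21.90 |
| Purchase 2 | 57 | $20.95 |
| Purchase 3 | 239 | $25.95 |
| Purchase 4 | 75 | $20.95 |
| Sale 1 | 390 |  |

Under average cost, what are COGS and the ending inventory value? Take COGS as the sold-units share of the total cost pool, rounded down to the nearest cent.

COGS = $9,177.84; ending inventory = $11,931.21

Sale 1, sell 390: 390/897 × $21,109.05 → $9,177.84
Ending inventory (cost pool remaining) = $11,931.21
Check: goods available $21,109.05 = COGS $9,177.84 + ending $11,931.21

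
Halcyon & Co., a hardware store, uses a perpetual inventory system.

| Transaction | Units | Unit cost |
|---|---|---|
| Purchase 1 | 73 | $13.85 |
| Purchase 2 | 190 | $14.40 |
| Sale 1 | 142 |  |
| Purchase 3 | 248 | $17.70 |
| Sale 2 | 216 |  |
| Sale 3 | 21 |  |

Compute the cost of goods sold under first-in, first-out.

Sale 1 (142) [FIFO — oldest first]: 73 @ $13.85 + 69 @ $14.40 = $2,004.65
Sale 2 (216) [FIFO — oldest first]: 121 @ $14.40 + 95 @ $17.70 = $3,423.90
Sale 3 (21) [FIFO — oldest first]: 21 @ $17.70 = $371.70
Total COGS = $2,004.65 + $3,423.90 + $371.70 = $5,800.25
Ending inventory: 132 @ $17.70 = $2,336.40

COGS = $5,800.25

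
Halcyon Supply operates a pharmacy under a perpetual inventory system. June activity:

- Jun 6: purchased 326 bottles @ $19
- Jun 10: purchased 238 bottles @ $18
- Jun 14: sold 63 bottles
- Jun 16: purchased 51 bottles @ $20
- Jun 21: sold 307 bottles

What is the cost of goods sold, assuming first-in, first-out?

COGS = $6,986

Jun 14, 63 sold [FIFO — oldest first]: 63 @ $19 = $1,197
Jun 21, 307 sold [FIFO — oldest first]: 263 @ $19 + 44 @ $18 = $5,789
Total COGS = $1,197 + $5,789 = $6,986
Ending inventory: 194 @ $18 + 51 @ $20 = $4,512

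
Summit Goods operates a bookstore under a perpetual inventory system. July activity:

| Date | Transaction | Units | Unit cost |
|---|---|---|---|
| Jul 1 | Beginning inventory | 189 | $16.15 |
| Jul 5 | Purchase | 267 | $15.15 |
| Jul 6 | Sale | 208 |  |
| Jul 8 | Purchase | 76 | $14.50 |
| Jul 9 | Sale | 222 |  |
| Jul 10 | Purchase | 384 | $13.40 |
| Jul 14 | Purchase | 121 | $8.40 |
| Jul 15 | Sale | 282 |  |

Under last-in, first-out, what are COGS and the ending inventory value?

COGS = $9,725.90; ending inventory = $4,635.50

Jul 6, 208 sold [LIFO — newest first]: 208 @ $15.15 = $3,151.20
Jul 9, 222 sold [LIFO — newest first]: 76 @ $14.50 + 59 @ $15.15 + 87 @ $16.15 = $3,400.90
Jul 15, 282 sold [LIFO — newest first]: 121 @ $8.40 + 161 @ $13.40 = $3,173.80
Total COGS = $3,151.20 + $3,400.90 + $3,173.80 = $9,725.90
Ending inventory: 102 @ $16.15 + 223 @ $13.40 = $4,635.50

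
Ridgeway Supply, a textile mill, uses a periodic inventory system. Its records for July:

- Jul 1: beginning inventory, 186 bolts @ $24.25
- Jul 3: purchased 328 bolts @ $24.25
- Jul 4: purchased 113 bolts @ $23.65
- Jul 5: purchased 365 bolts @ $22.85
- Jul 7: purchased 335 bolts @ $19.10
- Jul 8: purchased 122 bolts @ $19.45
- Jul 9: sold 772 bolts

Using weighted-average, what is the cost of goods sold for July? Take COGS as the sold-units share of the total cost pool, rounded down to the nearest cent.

COGS = $17,181.44

Jul 9, sell 772: 772/1449 × $32,248.60 → $17,181.44
Ending inventory (cost pool remaining) = $15,067.16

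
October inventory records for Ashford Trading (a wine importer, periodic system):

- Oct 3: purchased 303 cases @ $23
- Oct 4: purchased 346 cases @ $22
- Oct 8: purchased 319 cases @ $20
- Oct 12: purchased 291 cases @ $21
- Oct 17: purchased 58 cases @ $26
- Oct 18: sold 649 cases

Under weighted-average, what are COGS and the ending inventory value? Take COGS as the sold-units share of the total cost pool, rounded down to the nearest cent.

COGS = $14,083.84; ending inventory = $14,496.16

Oct 18, sell 649: 649/1317 × $28,580.00 → $14,083.84
Ending inventory (cost pool remaining) = $14,496.16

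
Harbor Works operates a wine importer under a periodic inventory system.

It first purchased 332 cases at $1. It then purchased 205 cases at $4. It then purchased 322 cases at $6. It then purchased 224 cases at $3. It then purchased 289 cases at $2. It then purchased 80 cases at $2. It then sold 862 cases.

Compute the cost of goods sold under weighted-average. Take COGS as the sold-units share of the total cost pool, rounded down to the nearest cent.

COGS = $2,667.92

Sale 1, sell 862: 862/1452 × $4,494.00 → $2,667.92
Ending inventory (cost pool remaining) = $1,826.08
Check: goods available $4,494.00 = COGS $2,667.92 + ending $1,826.08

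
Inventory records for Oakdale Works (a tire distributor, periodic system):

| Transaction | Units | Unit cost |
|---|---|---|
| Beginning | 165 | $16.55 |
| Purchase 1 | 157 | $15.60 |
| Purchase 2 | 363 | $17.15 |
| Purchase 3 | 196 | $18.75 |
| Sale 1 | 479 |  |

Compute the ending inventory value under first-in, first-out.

Ending inventory = $7,207.90

Sale 1 (479) [FIFO — oldest first]: 165 @ $16.55 + 157 @ $15.60 + 157 @ $17.15 = $7,872.50
Ending inventory: 206 @ $17.15 + 196 @ $18.75 = $7,207.90
Check: goods available $15,080.40 = COGS $7,872.50 + ending $7,207.90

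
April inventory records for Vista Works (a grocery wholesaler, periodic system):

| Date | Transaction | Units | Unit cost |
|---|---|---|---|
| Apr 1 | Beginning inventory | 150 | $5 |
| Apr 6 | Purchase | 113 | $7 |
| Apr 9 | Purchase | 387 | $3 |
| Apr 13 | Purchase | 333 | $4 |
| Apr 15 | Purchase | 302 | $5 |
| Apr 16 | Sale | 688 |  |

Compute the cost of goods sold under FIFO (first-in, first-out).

COGS = $2,854

Apr 16, 688 sold [FIFO — oldest first]: 150 @ $5 + 113 @ $7 + 387 @ $3 + 38 @ $4 = $2,854
Ending inventory: 295 @ $4 + 302 @ $5 = $2,690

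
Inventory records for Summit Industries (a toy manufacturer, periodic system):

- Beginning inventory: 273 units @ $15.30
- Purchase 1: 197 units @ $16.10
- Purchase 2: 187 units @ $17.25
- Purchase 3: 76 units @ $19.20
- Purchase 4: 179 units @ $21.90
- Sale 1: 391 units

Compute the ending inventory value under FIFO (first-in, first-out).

Ending inventory = $9,876.95

Sale 1 (391) [FIFO — oldest first]: 273 @ $15.30 + 118 @ $16.10 = $6,076.70
Ending inventory: 79 @ $16.10 + 187 @ $17.25 + 76 @ $19.20 + 179 @ $21.90 = $9,876.95
Check: goods available $15,953.65 = COGS $6,076.70 + ending $9,876.95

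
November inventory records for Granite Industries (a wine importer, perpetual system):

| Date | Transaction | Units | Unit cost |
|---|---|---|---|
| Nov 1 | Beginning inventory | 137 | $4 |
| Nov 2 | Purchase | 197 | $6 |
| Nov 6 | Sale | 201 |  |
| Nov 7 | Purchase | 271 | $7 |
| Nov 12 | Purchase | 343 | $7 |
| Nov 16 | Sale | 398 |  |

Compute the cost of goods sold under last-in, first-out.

COGS = $3,984

Nov 6, 201 sold [LIFO — newest first]: 197 @ $6 + 4 @ $4 = $1,198
Nov 16, 398 sold [LIFO — newest first]: 343 @ $7 + 55 @ $7 = $2,786
Total COGS = $1,198 + $2,786 = $3,984
Ending inventory: 133 @ $4 + 216 @ $7 = $2,044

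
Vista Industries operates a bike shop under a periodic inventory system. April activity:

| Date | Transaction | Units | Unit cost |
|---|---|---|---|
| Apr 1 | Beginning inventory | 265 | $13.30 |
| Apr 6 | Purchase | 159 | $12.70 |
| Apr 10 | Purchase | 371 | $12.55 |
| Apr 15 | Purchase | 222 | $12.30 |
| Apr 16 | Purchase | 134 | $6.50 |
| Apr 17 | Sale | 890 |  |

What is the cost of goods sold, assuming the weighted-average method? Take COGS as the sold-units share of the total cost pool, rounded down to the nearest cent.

COGS = $10,671.84

Apr 17, sell 890: 890/1151 × $13,801.45 → $10,671.84
Ending inventory (cost pool remaining) = $3,129.61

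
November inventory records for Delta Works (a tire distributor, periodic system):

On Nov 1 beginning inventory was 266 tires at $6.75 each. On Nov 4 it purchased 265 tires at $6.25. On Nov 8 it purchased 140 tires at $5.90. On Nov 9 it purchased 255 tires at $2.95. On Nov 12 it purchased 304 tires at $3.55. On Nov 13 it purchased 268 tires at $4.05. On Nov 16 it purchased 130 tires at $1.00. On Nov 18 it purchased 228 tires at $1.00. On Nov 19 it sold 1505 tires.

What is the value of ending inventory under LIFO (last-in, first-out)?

Ending inventory = $2,326.75

Nov 19, 1505 sold [LIFO — newest first]: 228 @ $1.00 + 130 @ $1.00 + 268 @ $4.05 + 304 @ $3.55 + 255 @ $2.95 + 140 @ $5.90 + 180 @ $6.25 = $5,225.85
Ending inventory: 266 @ $6.75 + 85 @ $6.25 = $2,326.75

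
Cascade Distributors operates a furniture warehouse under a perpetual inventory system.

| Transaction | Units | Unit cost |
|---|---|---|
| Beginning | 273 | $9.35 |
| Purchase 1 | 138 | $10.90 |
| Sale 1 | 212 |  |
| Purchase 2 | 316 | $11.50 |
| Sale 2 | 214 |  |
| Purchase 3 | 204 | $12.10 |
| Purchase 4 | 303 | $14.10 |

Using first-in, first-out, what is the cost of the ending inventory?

Ending inventory = $10,202.20

Sale 1 (212) [FIFO — oldest first]: 212 @ $9.35 = $1,982.20
Sale 2 (214) [FIFO — oldest first]: 61 @ $9.35 + 138 @ $10.90 + 15 @ $11.50 = $2,247.05
Total COGS = $1,982.20 + $2,247.05 = $4,229.25
Ending inventory: 301 @ $11.50 + 204 @ $12.10 + 303 @ $14.10 = $10,202.20
Check: goods available $14,431.45 = COGS $4,229.25 + ending $10,202.20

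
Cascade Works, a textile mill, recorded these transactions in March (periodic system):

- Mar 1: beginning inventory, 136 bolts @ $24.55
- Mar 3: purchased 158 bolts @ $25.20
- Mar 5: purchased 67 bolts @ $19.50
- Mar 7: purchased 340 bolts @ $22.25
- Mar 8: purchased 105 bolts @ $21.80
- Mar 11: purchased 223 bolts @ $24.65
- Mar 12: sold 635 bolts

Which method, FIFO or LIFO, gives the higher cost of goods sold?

FIFO

FIFO COGS: 136 @ $24.55 + 158 @ $25.20 + 67 @ $19.50 + 274 @ $22.25 = $14,723.40
LIFO COGS: 223 @ $24.65 + 105 @ $21.80 + 307 @ $22.25 = $14,616.70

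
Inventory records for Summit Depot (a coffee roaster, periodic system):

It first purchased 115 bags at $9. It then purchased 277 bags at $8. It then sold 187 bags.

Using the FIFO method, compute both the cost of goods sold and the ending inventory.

Sale 1 (187) [FIFO — oldest first]: 115 @ $9 + 72 @ $8 = $1,611
Ending inventory: 205 @ $8 = $1,640
Check: goods available $3,251 = COGS $1,611 + ending $1,640

COGS = $1,611; ending inventory = $1,640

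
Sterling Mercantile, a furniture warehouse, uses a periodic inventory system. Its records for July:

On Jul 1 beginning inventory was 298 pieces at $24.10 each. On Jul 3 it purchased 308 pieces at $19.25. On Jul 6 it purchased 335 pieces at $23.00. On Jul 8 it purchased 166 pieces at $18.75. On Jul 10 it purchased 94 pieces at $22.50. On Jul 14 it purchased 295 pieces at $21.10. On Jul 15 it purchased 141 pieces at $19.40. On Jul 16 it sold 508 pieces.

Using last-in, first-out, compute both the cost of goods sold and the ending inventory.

Jul 16, 508 sold [LIFO — newest first]: 141 @ $19.40 + 295 @ $21.10 + 72 @ $22.50 = $10,579.90
Ending inventory: 298 @ $24.10 + 308 @ $19.25 + 335 @ $23.00 + 166 @ $18.75 + 22 @ $22.50 = $24,423.30

COGS = $10,579.90; ending inventory = $24,423.30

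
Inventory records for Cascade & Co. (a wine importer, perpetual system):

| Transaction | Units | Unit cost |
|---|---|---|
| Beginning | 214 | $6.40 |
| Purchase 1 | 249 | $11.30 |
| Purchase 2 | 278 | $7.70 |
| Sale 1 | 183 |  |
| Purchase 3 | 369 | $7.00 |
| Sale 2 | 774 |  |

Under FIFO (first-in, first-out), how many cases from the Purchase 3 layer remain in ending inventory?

153

Sale 1 (183) [FIFO — oldest first]: 183 @ $6.40 = $1,171.20
Sale 2 (774) [FIFO — oldest first]: 31 @ $6.40 + 249 @ $11.30 + 278 @ $7.70 + 216 @ $7.00 = $6,664.70
Total COGS = $1,171.20 + $6,664.70 = $7,835.90
Ending inventory: 153 @ $7.00 = $1,071.00
Check: goods available $8,906.90 = COGS $7,835.90 + ending $1,071.00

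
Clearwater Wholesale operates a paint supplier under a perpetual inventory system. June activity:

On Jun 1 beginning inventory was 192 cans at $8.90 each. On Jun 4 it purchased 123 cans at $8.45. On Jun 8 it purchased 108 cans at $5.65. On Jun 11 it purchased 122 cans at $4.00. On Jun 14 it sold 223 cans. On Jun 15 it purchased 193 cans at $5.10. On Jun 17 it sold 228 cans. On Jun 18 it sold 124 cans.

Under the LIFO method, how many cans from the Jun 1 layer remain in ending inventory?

163

Jun 14, 223 sold [LIFO — newest first]: 122 @ $4.00 + 101 @ $5.65 = $1,058.65
Jun 17, 228 sold [LIFO — newest first]: 193 @ $5.10 + 7 @ $5.65 + 28 @ $8.45 = $1,260.45
Jun 18, 124 sold [LIFO — newest first]: 95 @ $8.45 + 29 @ $8.90 = $1,060.85
Total COGS = $1,058.65 + $1,260.45 + $1,060.85 = $3,379.95
Ending inventory: 163 @ $8.90 = $1,450.70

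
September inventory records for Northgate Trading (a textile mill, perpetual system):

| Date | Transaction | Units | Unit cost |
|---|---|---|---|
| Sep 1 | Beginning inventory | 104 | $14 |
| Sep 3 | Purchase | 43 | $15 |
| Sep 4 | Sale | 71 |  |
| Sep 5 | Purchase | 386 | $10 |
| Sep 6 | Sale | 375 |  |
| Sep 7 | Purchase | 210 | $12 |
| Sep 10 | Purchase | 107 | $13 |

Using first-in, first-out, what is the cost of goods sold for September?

Sep 4, 71 sold [FIFO — oldest first]: 71 @ $14 = $994
Sep 6, 375 sold [FIFO — oldest first]: 33 @ $14 + 43 @ $15 + 299 @ $10 = $4,097
Total COGS = $994 + $4,097 = $5,091
Ending inventory: 87 @ $10 + 210 @ $12 + 107 @ $13 = $4,781

COGS = $5,091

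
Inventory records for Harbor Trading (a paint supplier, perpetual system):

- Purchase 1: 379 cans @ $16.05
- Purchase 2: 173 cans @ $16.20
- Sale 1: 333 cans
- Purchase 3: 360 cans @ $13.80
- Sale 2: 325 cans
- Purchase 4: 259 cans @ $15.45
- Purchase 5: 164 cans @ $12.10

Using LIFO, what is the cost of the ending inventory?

Ending inventory = $9,983.90

Sale 1 (333) [LIFO — newest first]: 173 @ $16.20 + 160 @ $16.05 = $5,370.60
Sale 2 (325) [LIFO — newest first]: 325 @ $13.80 = $4,485.00
Total COGS = $5,370.60 + $4,485.00 = $9,855.60
Ending inventory: 219 @ $16.05 + 35 @ $13.80 + 259 @ $15.45 + 164 @ $12.10 = $9,983.90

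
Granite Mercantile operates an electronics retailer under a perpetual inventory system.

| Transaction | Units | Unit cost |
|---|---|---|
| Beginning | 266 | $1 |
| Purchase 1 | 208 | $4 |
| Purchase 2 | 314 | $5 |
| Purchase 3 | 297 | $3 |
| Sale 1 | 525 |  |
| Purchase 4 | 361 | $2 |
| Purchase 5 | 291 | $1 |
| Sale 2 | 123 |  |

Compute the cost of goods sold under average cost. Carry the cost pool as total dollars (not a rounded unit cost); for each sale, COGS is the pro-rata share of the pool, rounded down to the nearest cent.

After Beginning: 266 on hand, pool $266.00 (≈ $1.0000 each)
After Purchase 1: 474 on hand, pool $1,098.00 (≈ $2.3165 each)
After Purchase 2: 788 on hand, pool $2,668.00 (≈ $3.3858 each)
After Purchase 3: 1085 on hand, pool $3,559.00 (≈ $3.2802 each)
Sale 1, sell 525: 525/1085 × $3,559.00 → $1,722.09
After Purchase 4: 921 on hand, pool $2,558.91 (≈ $2.7784 each)
After Purchase 5: 1212 on hand, pool $2,849.91 (≈ $2.3514 each)
Sale 2, sell 123: 123/1212 × $2,849.91 → $289.22
Total COGS = $1,722.09 + $289.22 = $2,011.31
Ending inventory (cost pool remaining) = $2,560.69
Check: goods available $4,572.00 = COGS $2,011.31 + ending $2,560.69

COGS = $2,011.31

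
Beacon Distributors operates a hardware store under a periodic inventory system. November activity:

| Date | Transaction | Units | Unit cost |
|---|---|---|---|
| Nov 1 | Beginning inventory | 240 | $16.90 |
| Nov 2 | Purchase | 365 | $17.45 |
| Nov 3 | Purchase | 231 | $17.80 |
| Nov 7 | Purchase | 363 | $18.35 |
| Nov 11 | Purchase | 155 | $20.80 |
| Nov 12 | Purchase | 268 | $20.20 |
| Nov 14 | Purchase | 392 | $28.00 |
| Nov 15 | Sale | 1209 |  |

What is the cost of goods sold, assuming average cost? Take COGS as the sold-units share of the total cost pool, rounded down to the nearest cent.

Nov 15, sell 1209: 1209/2014 × $40,811.70 → $24,499.17
Ending inventory (cost pool remaining) = $16,312.53

COGS = $24,499.17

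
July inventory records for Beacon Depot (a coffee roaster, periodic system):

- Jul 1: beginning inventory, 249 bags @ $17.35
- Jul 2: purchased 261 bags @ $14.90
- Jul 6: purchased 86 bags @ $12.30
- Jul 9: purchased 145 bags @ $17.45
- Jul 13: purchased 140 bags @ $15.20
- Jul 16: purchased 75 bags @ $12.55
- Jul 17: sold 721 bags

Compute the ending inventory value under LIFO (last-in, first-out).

Jul 17, 721 sold [LIFO — newest first]: 75 @ $12.55 + 140 @ $15.20 + 145 @ $17.45 + 86 @ $12.30 + 261 @ $14.90 + 14 @ $17.35 = $10,789.10
Ending inventory: 235 @ $17.35 = $4,077.25

Ending inventory = $4,077.25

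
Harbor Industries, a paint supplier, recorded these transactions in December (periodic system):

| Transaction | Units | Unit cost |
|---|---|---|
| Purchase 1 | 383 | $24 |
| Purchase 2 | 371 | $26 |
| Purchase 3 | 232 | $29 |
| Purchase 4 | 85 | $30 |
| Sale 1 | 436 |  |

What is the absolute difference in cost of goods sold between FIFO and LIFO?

FIFO COGS: 383 @ $24 + 53 @ $26 = $10,570
LIFO COGS: 85 @ $30 + 232 @ $29 + 119 @ $26 = $12,372
Difference = |$10,570 − $12,372| = $1,802

$1,802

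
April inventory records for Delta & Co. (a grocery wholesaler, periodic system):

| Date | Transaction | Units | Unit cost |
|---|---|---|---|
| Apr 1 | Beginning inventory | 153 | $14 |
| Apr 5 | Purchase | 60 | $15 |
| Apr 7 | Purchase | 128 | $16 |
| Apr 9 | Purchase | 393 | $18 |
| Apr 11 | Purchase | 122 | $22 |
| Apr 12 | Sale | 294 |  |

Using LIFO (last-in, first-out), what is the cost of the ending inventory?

Apr 12, 294 sold [LIFO — newest first]: 122 @ $22 + 172 @ $18 = $5,780
Ending inventory: 153 @ $14 + 60 @ $15 + 128 @ $16 + 221 @ $18 = $9,068
Check: goods available $14,848 = COGS $5,780 + ending $9,068

Ending inventory = $9,068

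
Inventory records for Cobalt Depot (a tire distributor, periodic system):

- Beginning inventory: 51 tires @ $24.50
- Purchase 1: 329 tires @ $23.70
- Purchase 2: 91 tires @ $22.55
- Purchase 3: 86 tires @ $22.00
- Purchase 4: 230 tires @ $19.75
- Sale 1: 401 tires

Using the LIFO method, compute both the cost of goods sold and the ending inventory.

COGS = $8,351.25; ending inventory = $9,182.10

Sale 1 (401) [LIFO — newest first]: 230 @ $19.75 + 86 @ $22.00 + 85 @ $22.55 = $8,351.25
Ending inventory: 51 @ $24.50 + 329 @ $23.70 + 6 @ $22.55 = $9,182.10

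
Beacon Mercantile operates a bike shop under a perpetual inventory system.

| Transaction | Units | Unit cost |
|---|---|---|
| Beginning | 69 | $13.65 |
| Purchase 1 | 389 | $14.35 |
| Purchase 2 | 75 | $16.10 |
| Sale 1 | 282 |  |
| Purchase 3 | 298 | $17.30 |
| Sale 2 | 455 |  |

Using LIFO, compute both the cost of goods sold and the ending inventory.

Sale 1 (282) [LIFO — newest first]: 75 @ $16.10 + 207 @ $14.35 = $4,177.95
Sale 2 (455) [LIFO — newest first]: 298 @ $17.30 + 157 @ $14.35 = $7,408.35
Total COGS = $4,177.95 + $7,408.35 = $11,586.30
Ending inventory: 69 @ $13.65 + 25 @ $14.35 = $1,300.60

COGS = $11,586.30; ending inventory = $1,300.60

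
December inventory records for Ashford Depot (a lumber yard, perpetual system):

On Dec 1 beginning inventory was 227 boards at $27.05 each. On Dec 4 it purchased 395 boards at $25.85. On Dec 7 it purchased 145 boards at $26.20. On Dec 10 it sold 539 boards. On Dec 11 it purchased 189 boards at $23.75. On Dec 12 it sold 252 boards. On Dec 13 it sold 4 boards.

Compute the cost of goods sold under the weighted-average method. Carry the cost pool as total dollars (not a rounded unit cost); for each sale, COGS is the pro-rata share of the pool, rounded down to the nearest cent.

After Dec 1: 227 on hand, pool $6,140.35 (≈ $27.0500 each)
After Dec 4: 622 on hand, pool $16,351.10 (≈ $26.2879 each)
After Dec 7: 767 on hand, pool $20,150.10 (≈ $26.2713 each)
Dec 10, sell 539: 539/767 × $20,150.10 → $14,160.23
After Dec 11: 417 on hand, pool $10,478.62 (≈ $25.1286 each)
Dec 12, sell 252: 252/417 × $10,478.62 → $6,332.40
Dec 13, sell 4: 4/165 × $4,146.22 → $100.51
Total COGS = $14,160.23 + $6,332.40 + $100.51 = $20,593.14
Ending inventory (cost pool remaining) = $4,045.71
Check: goods available $24,638.85 = COGS $20,593.14 + ending $4,045.71

COGS = $20,593.14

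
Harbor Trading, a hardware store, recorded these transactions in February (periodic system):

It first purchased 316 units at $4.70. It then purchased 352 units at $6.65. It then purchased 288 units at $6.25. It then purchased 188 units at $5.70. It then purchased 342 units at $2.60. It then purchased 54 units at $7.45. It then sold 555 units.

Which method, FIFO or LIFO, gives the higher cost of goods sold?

FIFO

FIFO COGS: 316 @ $4.70 + 239 @ $6.65 = $3,074.55
LIFO COGS: 54 @ $7.45 + 342 @ $2.60 + 159 @ $5.70 = $2,197.80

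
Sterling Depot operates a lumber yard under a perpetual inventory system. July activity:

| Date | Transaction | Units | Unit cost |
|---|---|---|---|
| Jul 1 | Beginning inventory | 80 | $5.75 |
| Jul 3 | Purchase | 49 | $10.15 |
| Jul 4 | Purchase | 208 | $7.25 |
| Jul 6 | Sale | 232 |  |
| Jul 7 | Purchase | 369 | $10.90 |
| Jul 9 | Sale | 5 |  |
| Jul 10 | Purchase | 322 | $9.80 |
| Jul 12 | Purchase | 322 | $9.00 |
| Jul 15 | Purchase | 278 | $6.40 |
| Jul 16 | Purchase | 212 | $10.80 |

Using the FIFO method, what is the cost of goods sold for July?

COGS = $1,740.35

Jul 6, 232 sold [FIFO — oldest first]: 80 @ $5.75 + 49 @ $10.15 + 103 @ $7.25 = $1,704.10
Jul 9, 5 sold [FIFO — oldest first]: 5 @ $7.25 = $36.25
Total COGS = $1,704.10 + $36.25 = $1,740.35
Ending inventory: 100 @ $7.25 + 369 @ $10.90 + 322 @ $9.80 + 322 @ $9.00 + 278 @ $6.40 + 212 @ $10.80 = $14,869.50
Check: goods available $16,609.85 = COGS $1,740.35 + ending $14,869.50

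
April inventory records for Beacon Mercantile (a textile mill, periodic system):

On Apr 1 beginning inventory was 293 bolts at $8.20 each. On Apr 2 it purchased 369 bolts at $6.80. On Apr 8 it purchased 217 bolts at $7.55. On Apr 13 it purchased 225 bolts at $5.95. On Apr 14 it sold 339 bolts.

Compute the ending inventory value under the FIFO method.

Apr 14, 339 sold [FIFO — oldest first]: 293 @ $8.20 + 46 @ $6.80 = $2,715.40
Ending inventory: 323 @ $6.80 + 217 @ $7.55 + 225 @ $5.95 = $5,173.50

Ending inventory = $5,173.50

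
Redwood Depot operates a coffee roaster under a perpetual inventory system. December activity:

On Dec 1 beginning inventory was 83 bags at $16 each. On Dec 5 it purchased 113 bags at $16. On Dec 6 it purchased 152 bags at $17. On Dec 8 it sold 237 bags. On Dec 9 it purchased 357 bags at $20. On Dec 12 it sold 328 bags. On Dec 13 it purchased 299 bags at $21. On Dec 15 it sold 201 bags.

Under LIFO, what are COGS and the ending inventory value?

Dec 8, 237 sold [LIFO — newest first]: 152 @ $17 + 85 @ $16 = $3,944
Dec 12, 328 sold [LIFO — newest first]: 328 @ $20 = $6,560
Dec 15, 201 sold [LIFO — newest first]: 201 @ $21 = $4,221
Total COGS = $3,944 + $6,560 + $4,221 = $14,725
Ending inventory: 83 @ $16 + 28 @ $16 + 29 @ $20 + 98 @ $21 = $4,414

COGS = $14,725; ending inventory = $4,414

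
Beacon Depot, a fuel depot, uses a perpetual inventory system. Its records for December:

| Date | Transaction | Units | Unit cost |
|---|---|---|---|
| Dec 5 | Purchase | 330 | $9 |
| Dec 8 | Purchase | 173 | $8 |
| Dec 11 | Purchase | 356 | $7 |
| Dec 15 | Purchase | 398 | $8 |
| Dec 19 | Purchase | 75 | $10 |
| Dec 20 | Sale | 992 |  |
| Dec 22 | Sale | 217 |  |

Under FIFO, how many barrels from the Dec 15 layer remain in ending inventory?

Dec 20, 992 sold [FIFO — oldest first]: 330 @ $9 + 173 @ $8 + 356 @ $7 + 133 @ $8 = $7,910
Dec 22, 217 sold [FIFO — oldest first]: 217 @ $8 = $1,736
Total COGS = $7,910 + $1,736 = $9,646
Ending inventory: 48 @ $8 + 75 @ $10 = $1,134

48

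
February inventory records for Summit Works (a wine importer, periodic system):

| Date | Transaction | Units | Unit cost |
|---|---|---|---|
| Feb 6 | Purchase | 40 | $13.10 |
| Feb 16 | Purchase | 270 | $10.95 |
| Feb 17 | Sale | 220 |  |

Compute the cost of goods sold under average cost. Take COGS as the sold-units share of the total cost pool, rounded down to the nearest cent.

Feb 17, sell 220: 220/310 × $3,480.50 → $2,470.03
Ending inventory (cost pool remaining) = $1,010.47

COGS = $2,470.03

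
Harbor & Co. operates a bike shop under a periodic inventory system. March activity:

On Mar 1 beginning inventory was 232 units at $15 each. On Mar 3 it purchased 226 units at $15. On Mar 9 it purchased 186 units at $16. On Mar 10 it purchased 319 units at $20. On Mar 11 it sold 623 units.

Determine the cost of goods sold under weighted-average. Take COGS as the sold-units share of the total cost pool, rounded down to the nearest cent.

COGS = $10,497.19

Mar 11, sell 623: 623/963 × $16,226.00 → $10,497.19
Ending inventory (cost pool remaining) = $5,728.81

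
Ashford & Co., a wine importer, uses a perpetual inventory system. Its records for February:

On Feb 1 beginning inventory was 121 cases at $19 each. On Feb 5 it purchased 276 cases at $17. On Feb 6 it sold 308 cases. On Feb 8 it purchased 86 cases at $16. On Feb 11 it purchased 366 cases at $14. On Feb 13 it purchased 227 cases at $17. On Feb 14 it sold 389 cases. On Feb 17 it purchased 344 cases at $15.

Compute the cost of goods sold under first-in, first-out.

Feb 6, 308 sold [FIFO — oldest first]: 121 @ $19 + 187 @ $17 = $5,478
Feb 14, 389 sold [FIFO — oldest first]: 89 @ $17 + 86 @ $16 + 214 @ $14 = $5,885
Total COGS = $5,478 + $5,885 = $11,363
Ending inventory: 152 @ $14 + 227 @ $17 + 344 @ $15 = $11,147

COGS = $11,363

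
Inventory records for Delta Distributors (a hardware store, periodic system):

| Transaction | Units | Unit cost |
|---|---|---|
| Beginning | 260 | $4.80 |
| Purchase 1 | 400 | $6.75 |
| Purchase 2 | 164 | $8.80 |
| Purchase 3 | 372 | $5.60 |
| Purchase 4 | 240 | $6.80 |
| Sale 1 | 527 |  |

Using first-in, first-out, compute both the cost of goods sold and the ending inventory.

Sale 1 (527) [FIFO — oldest first]: 260 @ $4.80 + 267 @ $6.75 = $3,050.25
Ending inventory: 133 @ $6.75 + 164 @ $8.80 + 372 @ $5.60 + 240 @ $6.80 = $6,056.15
Check: goods available $9,106.40 = COGS $3,050.25 + ending $6,056.15

COGS = $3,050.25; ending inventory = $6,056.15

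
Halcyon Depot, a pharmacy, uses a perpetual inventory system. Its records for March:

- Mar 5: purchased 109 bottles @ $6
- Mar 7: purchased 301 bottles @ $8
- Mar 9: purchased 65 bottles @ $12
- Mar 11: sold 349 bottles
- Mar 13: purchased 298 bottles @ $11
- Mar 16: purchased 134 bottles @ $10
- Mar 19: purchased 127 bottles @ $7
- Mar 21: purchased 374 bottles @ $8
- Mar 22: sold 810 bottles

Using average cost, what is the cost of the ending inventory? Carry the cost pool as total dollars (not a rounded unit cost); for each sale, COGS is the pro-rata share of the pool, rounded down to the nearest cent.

After Mar 5: 109 on hand, pool $654.00 (≈ $6.0000 each)
After Mar 7: 410 on hand, pool $3,062.00 (≈ $7.4683 each)
After Mar 9: 475 on hand, pool $3,842.00 (≈ $8.0884 each)
Mar 11, sell 349: 349/475 × $3,842.00 → $2,822.85
After Mar 13: 424 on hand, pool $4,297.15 (≈ $10.1348 each)
After Mar 16: 558 on hand, pool $5,637.15 (≈ $10.1024 each)
After Mar 19: 685 on hand, pool $6,526.15 (≈ $9.5272 each)
After Mar 21: 1059 on hand, pool $9,518.15 (≈ $8.9879 each)
Mar 22, sell 810: 810/1059 × $9,518.15 → $7,280.17
Total COGS = $2,822.85 + $7,280.17 = $10,103.02
Ending inventory (cost pool remaining) = $2,237.98
Check: goods available $12,341.00 = COGS $10,103.02 + ending $2,237.98

Ending inventory = $2,237.98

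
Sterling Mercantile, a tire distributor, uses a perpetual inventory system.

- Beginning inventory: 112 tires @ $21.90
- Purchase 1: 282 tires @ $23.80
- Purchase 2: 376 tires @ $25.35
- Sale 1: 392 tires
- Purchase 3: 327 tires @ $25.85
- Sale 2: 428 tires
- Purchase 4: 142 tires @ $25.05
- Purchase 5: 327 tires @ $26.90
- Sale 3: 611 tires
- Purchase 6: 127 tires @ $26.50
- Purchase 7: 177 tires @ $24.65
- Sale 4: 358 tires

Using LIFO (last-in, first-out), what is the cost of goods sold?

Sale 1 (392) [LIFO — newest first]: 376 @ $25.35 + 16 @ $23.80 = $9,912.40
Sale 2 (428) [LIFO — newest first]: 327 @ $25.85 + 101 @ $23.80 = $10,856.75
Sale 3 (611) [LIFO — newest first]: 327 @ $26.90 + 142 @ $25.05 + 142 @ $23.80 = $15,733.00
Sale 4 (358) [LIFO — newest first]: 177 @ $24.65 + 127 @ $26.50 + 23 @ $23.80 + 31 @ $21.90 = $8,954.85
Total COGS = $9,912.40 + $10,856.75 + $15,733.00 + $8,954.85 = $45,457.00
Ending inventory: 81 @ $21.90 = $1,773.90
Check: goods available $47,230.90 = COGS $45,457.00 + ending $1,773.90

COGS = $45,457.00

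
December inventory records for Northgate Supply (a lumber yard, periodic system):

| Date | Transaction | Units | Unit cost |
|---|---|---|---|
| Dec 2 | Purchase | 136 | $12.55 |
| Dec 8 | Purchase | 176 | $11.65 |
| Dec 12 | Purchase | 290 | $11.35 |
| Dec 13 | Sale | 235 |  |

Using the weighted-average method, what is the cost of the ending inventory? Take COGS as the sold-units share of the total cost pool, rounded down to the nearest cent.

Dec 13, sell 235: 235/602 × $7,048.70 → $2,751.56
Ending inventory (cost pool remaining) = $4,297.14

Ending inventory = $4,297.14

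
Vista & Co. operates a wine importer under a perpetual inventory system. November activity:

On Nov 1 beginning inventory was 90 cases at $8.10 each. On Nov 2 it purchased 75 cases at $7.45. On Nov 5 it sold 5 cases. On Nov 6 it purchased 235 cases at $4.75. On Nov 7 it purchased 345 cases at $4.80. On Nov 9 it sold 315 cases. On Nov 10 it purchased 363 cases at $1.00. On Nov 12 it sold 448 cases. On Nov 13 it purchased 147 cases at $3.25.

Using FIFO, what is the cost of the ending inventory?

Nov 5, 5 sold [FIFO — oldest first]: 5 @ $8.10 = $40.50
Nov 9, 315 sold [FIFO — oldest first]: 85 @ $8.10 + 75 @ $7.45 + 155 @ $4.75 = $1,983.50
Nov 12, 448 sold [FIFO — oldest first]: 80 @ $4.75 + 345 @ $4.80 + 23 @ $1.00 = $2,059.00
Total COGS = $40.50 + $1,983.50 + $2,059.00 = $4,083.00
Ending inventory: 340 @ $1.00 + 147 @ $3.25 = $817.75

Ending inventory = $817.75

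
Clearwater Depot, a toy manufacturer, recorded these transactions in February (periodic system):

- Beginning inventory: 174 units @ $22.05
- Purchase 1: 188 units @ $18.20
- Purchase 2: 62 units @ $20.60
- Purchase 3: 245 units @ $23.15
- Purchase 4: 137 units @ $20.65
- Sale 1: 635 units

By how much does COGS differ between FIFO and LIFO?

FIFO COGS: 174 @ $22.05 + 188 @ $18.20 + 62 @ $20.60 + 211 @ $23.15 = $13,420.15
LIFO COGS: 137 @ $20.65 + 245 @ $23.15 + 62 @ $20.60 + 188 @ $18.20 + 3 @ $22.05 = $13,265.75
Difference = |$13,420.15 − $13,265.75| = $154.40

$154.40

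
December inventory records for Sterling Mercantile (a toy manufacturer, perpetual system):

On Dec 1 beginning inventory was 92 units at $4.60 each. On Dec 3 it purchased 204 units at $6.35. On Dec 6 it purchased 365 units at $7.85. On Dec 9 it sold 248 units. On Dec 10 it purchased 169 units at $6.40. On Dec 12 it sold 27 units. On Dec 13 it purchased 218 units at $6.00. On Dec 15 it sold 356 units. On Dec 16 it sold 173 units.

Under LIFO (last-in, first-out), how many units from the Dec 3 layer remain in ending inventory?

152

Dec 9, 248 sold [LIFO — newest first]: 248 @ $7.85 = $1,946.80
Dec 12, 27 sold [LIFO — newest first]: 27 @ $6.40 = $172.80
Dec 15, 356 sold [LIFO — newest first]: 218 @ $6.00 + 138 @ $6.40 = $2,191.20
Dec 16, 173 sold [LIFO — newest first]: 4 @ $6.40 + 117 @ $7.85 + 52 @ $6.35 = $1,274.25
Total COGS = $1,946.80 + $172.80 + $2,191.20 + $1,274.25 = $5,585.05
Ending inventory: 92 @ $4.60 + 152 @ $6.35 = $1,388.40
Check: goods available $6,973.45 = COGS $5,585.05 + ending $1,388.40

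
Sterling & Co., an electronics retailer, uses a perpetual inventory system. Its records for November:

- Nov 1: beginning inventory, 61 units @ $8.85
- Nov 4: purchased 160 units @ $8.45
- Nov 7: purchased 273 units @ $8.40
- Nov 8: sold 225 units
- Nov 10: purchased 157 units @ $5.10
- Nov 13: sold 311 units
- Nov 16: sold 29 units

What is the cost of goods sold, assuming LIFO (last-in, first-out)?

Nov 8, 225 sold [LIFO — newest first]: 225 @ $8.40 = $1,890.00
Nov 13, 311 sold [LIFO — newest first]: 157 @ $5.10 + 48 @ $8.40 + 106 @ $8.45 = $2,099.60
Nov 16, 29 sold [LIFO — newest first]: 29 @ $8.45 = $245.05
Total COGS = $1,890.00 + $2,099.60 + $245.05 = $4,234.65
Ending inventory: 61 @ $8.85 + 25 @ $8.45 = $751.10

COGS = $4,234.65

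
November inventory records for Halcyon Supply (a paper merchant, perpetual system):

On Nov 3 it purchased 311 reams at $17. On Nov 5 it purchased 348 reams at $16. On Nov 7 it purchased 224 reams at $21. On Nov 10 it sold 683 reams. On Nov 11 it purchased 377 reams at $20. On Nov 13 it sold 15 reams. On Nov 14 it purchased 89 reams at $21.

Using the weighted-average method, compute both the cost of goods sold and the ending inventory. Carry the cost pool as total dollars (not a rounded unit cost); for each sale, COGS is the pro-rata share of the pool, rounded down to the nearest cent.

After Nov 3: 311 on hand, pool $5,287.00 (≈ $17.0000 each)
After Nov 5: 659 on hand, pool $10,855.00 (≈ $16.4719 each)
After Nov 7: 883 on hand, pool $15,559.00 (≈ $17.6206 each)
Nov 10, sell 683: 683/883 × $15,559.00 → $12,034.87
After Nov 11: 577 on hand, pool $11,064.13 (≈ $19.1753 each)
Nov 13, sell 15: 15/577 × $11,064.13 → $287.62
After Nov 14: 651 on hand, pool $12,645.51 (≈ $19.4247 each)
Total COGS = $12,034.87 + $287.62 = $12,322.49
Ending inventory (cost pool remaining) = $12,645.51

COGS = $12,322.49; ending inventory = $12,645.51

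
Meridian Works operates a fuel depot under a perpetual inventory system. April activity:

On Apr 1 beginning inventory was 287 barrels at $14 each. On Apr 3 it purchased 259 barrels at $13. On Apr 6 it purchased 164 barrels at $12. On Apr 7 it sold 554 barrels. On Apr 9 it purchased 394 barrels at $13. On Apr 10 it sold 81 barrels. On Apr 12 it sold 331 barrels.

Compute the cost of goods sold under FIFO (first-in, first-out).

Apr 7, 554 sold [FIFO — oldest first]: 287 @ $14 + 259 @ $13 + 8 @ $12 = $7,481
Apr 10, 81 sold [FIFO — oldest first]: 81 @ $12 = $972
Apr 12, 331 sold [FIFO — oldest first]: 75 @ $12 + 256 @ $13 = $4,228
Total COGS = $7,481 + $972 + $4,228 = $12,681
Ending inventory: 138 @ $13 = $1,794
Check: goods available $14,475 = COGS $12,681 + ending $1,794

COGS = $12,681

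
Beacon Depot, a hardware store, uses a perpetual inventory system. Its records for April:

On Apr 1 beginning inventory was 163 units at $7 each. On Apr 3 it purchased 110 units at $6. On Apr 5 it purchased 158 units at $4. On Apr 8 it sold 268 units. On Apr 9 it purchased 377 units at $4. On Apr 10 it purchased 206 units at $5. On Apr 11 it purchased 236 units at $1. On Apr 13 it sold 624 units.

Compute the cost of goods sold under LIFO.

Apr 8, 268 sold [LIFO — newest first]: 158 @ $4 + 110 @ $6 = $1,292
Apr 13, 624 sold [LIFO — newest first]: 236 @ $1 + 206 @ $5 + 182 @ $4 = $1,994
Total COGS = $1,292 + $1,994 = $3,286
Ending inventory: 163 @ $7 + 195 @ $4 = $1,921

COGS = $3,286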